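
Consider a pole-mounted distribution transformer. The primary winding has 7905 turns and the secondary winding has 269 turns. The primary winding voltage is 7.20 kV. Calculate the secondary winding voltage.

V_s/V_p = N_s/N_p, so V_s = 7200 × 269/7905 = 245 V.

V_s ≈ 245 V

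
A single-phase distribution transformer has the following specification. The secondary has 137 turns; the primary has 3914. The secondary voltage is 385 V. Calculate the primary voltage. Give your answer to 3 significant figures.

V_p ≈ 11000 V

V_p/V_s = N_p/N_s, so V_p = 385 × 3914/137 = 11000 V.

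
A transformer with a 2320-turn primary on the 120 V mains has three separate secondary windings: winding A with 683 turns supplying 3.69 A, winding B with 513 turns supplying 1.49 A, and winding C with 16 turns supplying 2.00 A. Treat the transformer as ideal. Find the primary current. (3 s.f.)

I_p ≈ 1.43 A

V_A = 120 × 683/2320 = 35.328 V; V_B = 120 × 513/2320 = 26.534 V; V_C = 120 × 16/2320 = 0.82759 V.
P_out = V_A I_A + V_B I_B + V_C I_C = 35.328×3.69 + 26.534×1.49 + 0.82759×2.00 = 130.36 + 39.536 + 1.6552 = 171.55 W.
Ideal ⇒ P_in = P_out, so I_p = P_out/V_p = 171.55/120 = 1.43 A.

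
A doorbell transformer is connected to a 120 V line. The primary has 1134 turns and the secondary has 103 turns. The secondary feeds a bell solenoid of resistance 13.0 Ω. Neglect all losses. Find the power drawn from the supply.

P ≈ 9.14 W

V_s = V_p × N_s/N_p = 120 × 103/1134 = 10.899 V.
I_s = V_s/R = 10.899/13.0 = 0.83842 A.
I_p = I_s × N_s/N_p = 0.83842 × 103/1134 = 0.076153 A.
P = V_p I_p = 120 × 0.076153 = 9.14 W.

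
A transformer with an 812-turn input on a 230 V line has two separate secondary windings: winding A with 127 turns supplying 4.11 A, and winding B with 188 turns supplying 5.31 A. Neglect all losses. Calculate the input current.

V_A = 230 × 127/812 = 35.973 V; V_B = 230 × 188/812 = 53.251 V.
P_out = V_A I_A + V_B I_B = 35.973×4.11 + 53.251×5.31 = 147.85 + 282.76 = 430.61 W.
Ideal ⇒ P_in = P_out, so I_in = P_out/V_in = 430.61/230 = 1.87 A.

I_in ≈ 1.87 A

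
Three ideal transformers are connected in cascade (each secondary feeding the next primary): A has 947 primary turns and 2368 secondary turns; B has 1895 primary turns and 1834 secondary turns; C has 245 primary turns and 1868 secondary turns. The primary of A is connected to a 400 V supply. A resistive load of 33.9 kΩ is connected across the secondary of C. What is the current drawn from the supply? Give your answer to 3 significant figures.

I_supply ≈ 4.02 A

After A: V = 400.00 × 2368/947 = 1000.2 V.
After B: V = 1000.2 × 1834/1895 = 968.01 V.
After C: V = 968.01 × 1868/245 = 7380.6 V.
I_load = 7380.6/33900 = 0.21772 A, so P_out = 7380.6 × 0.21772 = 1606.9 W.
All ideal ⇒ P_in = P_out, so I_supply = 1606.9/400 = 4.02 A.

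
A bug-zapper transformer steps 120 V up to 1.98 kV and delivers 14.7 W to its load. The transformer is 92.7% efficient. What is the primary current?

P_in = P_out/η = 14.7/0.927 = 15.858 W.
I_p = P_in/V_p = 15.858/120 = 0.132 A.

I_p ≈ 0.132 A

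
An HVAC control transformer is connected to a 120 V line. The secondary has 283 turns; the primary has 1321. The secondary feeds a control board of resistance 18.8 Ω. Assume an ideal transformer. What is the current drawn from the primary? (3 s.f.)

I_p ≈ 0.293 A

V_s = V_p × N_s/N_p = 120 × 283/1321 = 25.708 V.
I_s = V_s/R = 25.708/18.8 = 1.3674 A.
For an ideal transformer I_p N_p = I_s N_s, so I_p = 1.3674 × 283/1321 = 0.293 A.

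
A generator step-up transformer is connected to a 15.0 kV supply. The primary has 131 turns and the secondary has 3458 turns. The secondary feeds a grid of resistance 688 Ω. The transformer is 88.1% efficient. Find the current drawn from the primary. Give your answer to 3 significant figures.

I_p ≈ 17200 A

V_s = 15000 × 3458/131 = 395950 V.
I_s = V_s/R = 395950/688 = 575.51 A.
P_out = V_s I_s = 395950 × 575.51 = 2.2788×10^8 W.
P_in = P_out/η = 2.2788×10^8/0.881 = 2.5866×10^8 W.
I_p = P_in/V_p = 2.5866×10^8/15000 = 17200 A.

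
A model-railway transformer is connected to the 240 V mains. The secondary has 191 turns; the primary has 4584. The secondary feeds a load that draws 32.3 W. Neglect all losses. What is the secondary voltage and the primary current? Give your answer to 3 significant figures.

V_s ≈ 10.0 V, I_p ≈ 0.135 A

V_s = V_p × N_s/N_p = 240 × 191/4584 = 10.000 V.
I_s = P/V_s = 32.3/10.000 = 3.2300 A.
I_p = I_s × N_s/N_p = 3.2300 × 191/4584 = 0.135 A.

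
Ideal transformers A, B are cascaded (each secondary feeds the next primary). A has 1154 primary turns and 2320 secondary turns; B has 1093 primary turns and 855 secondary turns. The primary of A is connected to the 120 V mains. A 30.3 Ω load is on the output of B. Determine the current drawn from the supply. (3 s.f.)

I_supply ≈ 9.79 A

After A: V = 120.00 × 2320/1154 = 241.25 V.
After B: V = 241.25 × 855/1093 = 188.72 V.
I_load = 188.72/30.3 = 6.2283 A, so P_out = 188.72 × 6.2283 = 1175.4 W.
All ideal ⇒ P_in = P_out, so I_supply = 1175.4/120 = 9.79 A.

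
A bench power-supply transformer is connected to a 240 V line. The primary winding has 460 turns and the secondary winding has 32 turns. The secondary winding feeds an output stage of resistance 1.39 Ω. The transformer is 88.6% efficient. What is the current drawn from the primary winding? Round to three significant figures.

I_p ≈ 0.943 A

V_s = 240 × 32/460 = 16.696 V.
I_s = V_s/R = 16.696/1.39 = 12.011 A.
P_out = V_s I_s = 16.696 × 12.011 = 200.54 W.
P_in = P_out/η = 200.54/0.886 = 226.34 W.
I_p = P_in/V_p = 226.34/240 = 0.943 A.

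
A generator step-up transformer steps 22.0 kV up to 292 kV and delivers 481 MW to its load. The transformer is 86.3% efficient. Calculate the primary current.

I_p ≈ 25300 A

P_in = P_out/η = 4.81×10^8/0.863 = 5.5736×10^8 W.
I_p = P_in/V_p = 5.5736×10^8/22000 = 25300 A.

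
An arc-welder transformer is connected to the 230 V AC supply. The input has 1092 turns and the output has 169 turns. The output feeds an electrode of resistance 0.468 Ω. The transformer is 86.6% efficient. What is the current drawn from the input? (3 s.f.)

V_out = 230 × 169/1092 = 35.595 V.
I_out = V_out/R = 35.595/0.468 = 76.058 A.
P_out = V_out I_out = 35.595 × 76.058 = 2707.3 W.
P_in = P_out/η = 2707.3/0.866 = 3126.2 W.
I_in = P_in/V_in = 3126.2/230 = 13.6 A.

I_in ≈ 13.6 A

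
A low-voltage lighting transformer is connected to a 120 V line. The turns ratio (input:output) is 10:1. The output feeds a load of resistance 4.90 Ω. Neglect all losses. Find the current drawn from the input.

I_in ≈ 0.245 A

V_out = V_in × N_out/N_in = 120 × 1/10 = 12.000 V.
I_out = V_out/R = 12.000/4.90 = 2.4490 A.
For an ideal transformer I_in N_in = I_out N_out, so I_in = 2.4490 × 1/10 = 0.245 A.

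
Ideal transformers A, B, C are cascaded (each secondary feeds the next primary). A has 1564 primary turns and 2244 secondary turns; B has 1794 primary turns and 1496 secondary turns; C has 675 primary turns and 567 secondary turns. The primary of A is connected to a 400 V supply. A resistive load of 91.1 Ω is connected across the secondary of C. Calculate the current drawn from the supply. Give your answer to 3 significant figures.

I_supply ≈ 4.43 A

Secondary of A: V = 400.00 × 2244/1564 = 573.91 V.
Secondary of B: V = 573.91 × 1496/1794 = 478.58 V.
Secondary of C: V = 478.58 × 567/675 = 402.01 V.
I_load = 402.01/91.1 = 4.4128 A, so P_out = 402.01 × 4.4128 = 1774.0 W.
All ideal ⇒ P_in = P_out, so I_supply = 1774.0/400 = 4.43 A.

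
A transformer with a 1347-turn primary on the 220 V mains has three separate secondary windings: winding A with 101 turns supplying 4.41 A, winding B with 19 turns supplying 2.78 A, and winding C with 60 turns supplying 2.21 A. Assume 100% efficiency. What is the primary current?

V_A = 220 × 101/1347 = 16.496 V; V_B = 220 × 19/1347 = 3.1032 V; V_C = 220 × 60/1347 = 9.7996 V.
P_out = V_A I_A + V_B I_B + V_C I_C = 16.496×4.41 + 3.1032×2.78 + 9.7996×2.21 = 72.747 + 8.6269 + 21.657 = 103.03 W.
Ideal ⇒ P_in = P_out, so I_p = P_out/V_p = 103.03/220 = 0.468 A.

I_p ≈ 0.468 A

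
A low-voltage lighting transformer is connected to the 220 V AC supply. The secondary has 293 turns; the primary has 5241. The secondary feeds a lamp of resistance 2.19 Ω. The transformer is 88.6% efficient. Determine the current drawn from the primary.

I_p ≈ 0.354 A

V_s = 220 × 293/5241 = 12.299 V.
I_s = V_s/R = 12.299/2.19 = 5.6161 A.
P_out = V_s I_s = 12.299 × 5.6161 = 69.073 W.
P_in = P_out/η = 69.073/0.886 = 77.960 W.
I_p = P_in/V_p = 77.960/220 = 0.354 A.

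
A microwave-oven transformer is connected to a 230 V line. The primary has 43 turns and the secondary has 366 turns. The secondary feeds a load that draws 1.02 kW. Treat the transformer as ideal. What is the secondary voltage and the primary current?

V_s ≈ 1960 V, I_p ≈ 4.43 A

V_s = V_p × N_s/N_p = 230 × 366/43 = 1957.7 V.
I_s = P/V_s = 1020/1957.7 = 0.52103 A.
I_p = I_s × N_s/N_p = 0.52103 × 366/43 = 4.43 A.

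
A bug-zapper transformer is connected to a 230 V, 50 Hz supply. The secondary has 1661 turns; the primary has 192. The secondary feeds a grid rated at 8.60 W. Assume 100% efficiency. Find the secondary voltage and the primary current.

V_s = V_p × N_s/N_p = 230 × 1661/192 = 1989.7 V.
I_s = P/V_s = 8.60/1989.7 = 0.0043222 A.
I_p = I_s × N_s/N_p = 0.0043222 × 1661/192 = 0.0374 A.

V_s ≈ 1990 V, I_p ≈ 0.0374 A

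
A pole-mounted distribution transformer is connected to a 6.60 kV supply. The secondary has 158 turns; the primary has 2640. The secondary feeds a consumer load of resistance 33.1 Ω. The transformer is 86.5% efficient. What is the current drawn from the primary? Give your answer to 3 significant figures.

I_p ≈ 0.826 A

V_s = 6600 × 158/2640 = 395.00 V.
I_s = V_s/R = 395.00/33.1 = 11.934 A.
P_out = V_s I_s = 395.00 × 11.934 = 4713.7 W.
P_in = P_out/η = 4713.7/0.865 = 5449.4 W.
I_p = P_in/V_p = 5449.4/6600 = 0.826 A.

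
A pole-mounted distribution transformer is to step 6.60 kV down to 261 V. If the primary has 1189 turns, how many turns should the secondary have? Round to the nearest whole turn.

N_s = 47 turns

N_s/N_p = V_s/V_p, so N_s = 1189 × 261/6600 = 47.0 ≈ 47 turns.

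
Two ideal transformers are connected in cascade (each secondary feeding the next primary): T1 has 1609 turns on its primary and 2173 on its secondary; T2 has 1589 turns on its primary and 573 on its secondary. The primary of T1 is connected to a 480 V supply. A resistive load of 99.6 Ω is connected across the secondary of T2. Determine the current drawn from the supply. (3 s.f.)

I_supply ≈ 1.14 A

Secondary of T1: V = 480.00 × 2173/1609 = 648.25 V.
Secondary of T2: V = 648.25 × 573/1589 = 233.76 V.
I_load = 233.76/99.6 = 2.3470 A, so P_out = 233.76 × 2.3470 = 548.65 W.
All ideal ⇒ P_in = P_out, so I_supply = 548.65/480 = 1.14 A.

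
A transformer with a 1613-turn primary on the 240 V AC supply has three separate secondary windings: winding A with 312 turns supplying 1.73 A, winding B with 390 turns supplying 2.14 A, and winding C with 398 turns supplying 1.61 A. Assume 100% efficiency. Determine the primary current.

V_A = 240 × 312/1613 = 46.423 V; V_B = 240 × 390/1613 = 58.029 V; V_C = 240 × 398/1613 = 59.219 V.
P_out = V_A I_A + V_B I_B + V_C I_C = 46.423×1.73 + 58.029×2.14 + 59.219×1.61 = 80.311 + 124.18 + 95.342 = 299.83 W.
Ideal ⇒ P_in = P_out, so I_p = P_out/V_p = 299.83/240 = 1.25 A.

I_p ≈ 1.25 A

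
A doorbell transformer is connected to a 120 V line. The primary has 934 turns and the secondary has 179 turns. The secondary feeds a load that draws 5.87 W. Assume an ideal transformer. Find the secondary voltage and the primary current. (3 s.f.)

V_s = V_p × N_s/N_p = 120 × 179/934 = 22.998 V.
I_s = P/V_s = 5.87/22.998 = 0.25524 A.
I_p = I_s × N_s/N_p = 0.25524 × 179/934 = 0.0489 A.

V_s ≈ 23.0 V, I_p ≈ 0.0489 A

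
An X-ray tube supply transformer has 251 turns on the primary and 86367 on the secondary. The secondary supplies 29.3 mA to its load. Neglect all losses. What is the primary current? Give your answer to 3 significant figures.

For an ideal transformer I_p/I_s = N_s/N_p, so I_p = 0.0293 × 86367/251 = 10.1 A.

I_p ≈ 10.1 A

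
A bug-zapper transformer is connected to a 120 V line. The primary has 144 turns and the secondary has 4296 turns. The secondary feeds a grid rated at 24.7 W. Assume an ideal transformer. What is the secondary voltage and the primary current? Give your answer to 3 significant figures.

V_s ≈ 3580 V, I_p ≈ 0.206 A

V_s = V_p × N_s/N_p = 120 × 4296/144 = 3580.0 V.
I_s = P/V_s = 24.7/3580.0 = 0.0068994 A.
I_p = I_s × N_s/N_p = 0.0068994 × 4296/144 = 0.206 A.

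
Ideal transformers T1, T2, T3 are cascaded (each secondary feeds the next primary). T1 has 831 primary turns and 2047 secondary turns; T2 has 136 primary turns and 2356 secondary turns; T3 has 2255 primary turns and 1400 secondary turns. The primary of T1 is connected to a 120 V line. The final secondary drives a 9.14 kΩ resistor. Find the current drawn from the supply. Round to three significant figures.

I_supply ≈ 9.22 A

Secondary of T1: V = 120.00 × 2047/831 = 295.60 V.
Secondary of T2: V = 295.60 × 2356/136 = 5120.8 V.
Secondary of T3: V = 5120.8 × 1400/2255 = 3179.2 V.
I_load = 3179.2/9140 = 0.34783 A, so P_out = 3179.2 × 0.34783 = 1105.8 W.
All ideal ⇒ P_in = P_out, so I_supply = 1105.8/120 = 9.22 A.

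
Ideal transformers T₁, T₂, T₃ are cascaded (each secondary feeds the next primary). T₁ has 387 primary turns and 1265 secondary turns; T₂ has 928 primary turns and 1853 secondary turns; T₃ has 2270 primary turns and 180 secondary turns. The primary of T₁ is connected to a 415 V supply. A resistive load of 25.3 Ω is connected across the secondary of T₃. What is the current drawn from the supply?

I_supply ≈ 4.39 A

Secondary of T₁: V = 415.00 × 1265/387 = 1356.5 V.
Secondary of T₂: V = 1356.5 × 1853/928 = 2708.7 V.
Secondary of T₃: V = 2708.7 × 180/2270 = 214.78 V.
I_load = 214.78/25.3 = 8.4895 A, so P_out = 214.78 × 8.4895 = 1823.4 W.
All ideal ⇒ P_in = P_out, so I_supply = 1823.4/415 = 4.39 A.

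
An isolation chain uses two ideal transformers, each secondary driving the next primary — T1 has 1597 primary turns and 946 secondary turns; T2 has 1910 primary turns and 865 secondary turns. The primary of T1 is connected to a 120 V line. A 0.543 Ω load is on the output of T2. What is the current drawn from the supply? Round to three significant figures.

After T1: V = 120.00 × 946/1597 = 71.083 V.
After T2: V = 71.083 × 865/1910 = 32.192 V.
I_load = 32.192/0.543 = 59.286 A, so P_out = 32.192 × 59.286 = 1908.5 W.
All ideal ⇒ P_in = P_out, so I_supply = 1908.5/120 = 15.9 A.

I_supply ≈ 15.9 A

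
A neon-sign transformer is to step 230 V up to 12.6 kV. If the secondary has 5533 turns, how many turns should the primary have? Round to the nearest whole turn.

N_p/N_s = V_p/V_s, so N_p = 5533 × 230/12600 = 101.0 ≈ 101 turns.

N_p = 101 turns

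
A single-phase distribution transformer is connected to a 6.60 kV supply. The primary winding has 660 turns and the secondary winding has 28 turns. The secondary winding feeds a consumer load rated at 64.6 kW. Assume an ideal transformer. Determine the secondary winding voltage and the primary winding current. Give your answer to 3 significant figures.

V_s ≈ 280 V, I_p ≈ 9.79 A

V_s = V_p × N_s/N_p = 6600 × 28/660 = 280.00 V.
I_s = P/V_s = 64600/280.00 = 230.71 A.
I_p = I_s × N_s/N_p = 230.71 × 28/660 = 9.79 A.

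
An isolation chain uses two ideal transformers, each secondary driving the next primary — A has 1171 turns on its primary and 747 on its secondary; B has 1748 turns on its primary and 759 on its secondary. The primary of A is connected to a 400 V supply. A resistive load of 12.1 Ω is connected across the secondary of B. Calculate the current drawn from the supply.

I_supply ≈ 2.54 A

After A: V = 400.00 × 747/1171 = 255.17 V.
After B: V = 255.17 × 759/1748 = 110.80 V.
I_load = 110.80/12.1 = 9.1567 A, so P_out = 110.80 × 9.1567 = 1014.5 W.
All ideal ⇒ P_in = P_out, so I_supply = 1014.5/400 = 2.54 A.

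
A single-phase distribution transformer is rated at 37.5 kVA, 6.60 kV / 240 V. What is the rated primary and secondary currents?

I_p = S/V_p = 37500/6600 = 5.68 A.
I_s = S/V_s = 37500/240 = 156 A.

I_p ≈ 5.68 A, I_s ≈ 156 A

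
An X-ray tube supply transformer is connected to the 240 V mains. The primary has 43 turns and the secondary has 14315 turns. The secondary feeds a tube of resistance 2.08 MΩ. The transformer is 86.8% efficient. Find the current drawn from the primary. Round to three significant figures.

V_s = 240 × 14315/43 = 79898 V.
I_s = V_s/R = 79898/(2.08×10^6) = 0.038412 A.
P_out = V_s I_s = 79898 × 0.038412 = 3069.1 W.
P_in = P_out/η = 3069.1/0.868 = 3535.8 W.
I_p = P_in/V_p = 3535.8/240 = 14.7 A.

I_p ≈ 14.7 A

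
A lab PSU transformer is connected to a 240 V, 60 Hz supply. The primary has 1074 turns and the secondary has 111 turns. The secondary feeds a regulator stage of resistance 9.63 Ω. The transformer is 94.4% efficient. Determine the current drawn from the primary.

V_s = 240 × 111/1074 = 24.804 V.
I_s = V_s/R = 24.804/9.63 = 2.5757 A.
P_out = V_s I_s = 24.804 × 2.5757 = 63.890 W.
P_in = P_out/η = 63.890/0.944 = 67.680 W.
I_p = P_in/V_p = 67.680/240 = 0.282 A.

I_p ≈ 0.282 A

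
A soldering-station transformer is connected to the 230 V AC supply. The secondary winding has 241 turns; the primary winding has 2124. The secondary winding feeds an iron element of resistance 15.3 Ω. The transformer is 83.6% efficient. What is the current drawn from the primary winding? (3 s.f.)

I_p ≈ 0.232 A

V_s = 230 × 241/2124 = 26.097 V.
I_s = V_s/R = 26.097/15.3 = 1.7057 A.
P_out = V_s I_s = 26.097 × 1.7057 = 44.513 W.
P_in = P_out/η = 44.513/0.836 = 53.246 W.
I_p = P_in/V_p = 53.246/230 = 0.232 A.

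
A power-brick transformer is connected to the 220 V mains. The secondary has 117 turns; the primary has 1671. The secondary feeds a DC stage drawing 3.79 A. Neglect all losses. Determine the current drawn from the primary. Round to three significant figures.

I_p ≈ 0.265 A

For an ideal transformer I_p N_p = I_s N_s, so I_p = 3.79 × 117/1671 = 0.265 A.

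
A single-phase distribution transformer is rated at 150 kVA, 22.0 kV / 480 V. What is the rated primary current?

I_p ≈ 6.82 A

I_p = S/V_p = 150000/22000 = 6.82 A.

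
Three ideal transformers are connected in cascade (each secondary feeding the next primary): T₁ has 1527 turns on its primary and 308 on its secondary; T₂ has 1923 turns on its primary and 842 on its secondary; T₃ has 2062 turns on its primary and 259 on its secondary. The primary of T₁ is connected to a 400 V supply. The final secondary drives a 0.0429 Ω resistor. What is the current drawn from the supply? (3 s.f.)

Secondary of T₁: V = 400.00 × 308/1527 = 80.681 V.
Secondary of T₂: V = 80.681 × 842/1923 = 35.327 V.
Secondary of T₃: V = 35.327 × 259/2062 = 4.4373 V.
I_load = 4.4373/0.0429 = 103.43 A, so P_out = 4.4373 × 103.43 = 458.96 W.
All ideal ⇒ P_in = P_out, so I_supply = 458.96/400 = 1.15 A.

I_supply ≈ 1.15 A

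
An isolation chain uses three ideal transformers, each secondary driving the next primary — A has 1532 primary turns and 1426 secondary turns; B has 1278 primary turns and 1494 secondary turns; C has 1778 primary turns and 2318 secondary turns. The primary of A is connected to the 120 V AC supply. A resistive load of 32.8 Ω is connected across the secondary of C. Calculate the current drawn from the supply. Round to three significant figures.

I_supply ≈ 7.36 A

After A: V = 120.00 × 1426/1532 = 111.70 V.
After B: V = 111.70 × 1494/1278 = 130.58 V.
After C: V = 130.58 × 2318/1778 = 170.23 V.
I_load = 170.23/32.8 = 5.1900 A, so P_out = 170.23 × 5.1900 = 883.51 W.
All ideal ⇒ P_in = P_out, so I_supply = 883.51/120 = 7.36 A.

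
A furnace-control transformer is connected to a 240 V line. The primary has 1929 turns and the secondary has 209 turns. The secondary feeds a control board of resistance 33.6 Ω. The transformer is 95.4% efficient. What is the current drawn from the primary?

I_p ≈ 0.0879 A

V_s = 240 × 209/1929 = 26.003 V.
I_s = V_s/R = 26.003/33.6 = 0.77390 A.
P_out = V_s I_s = 26.003 × 0.77390 = 20.124 W.
P_in = P_out/η = 20.124/0.954 = 21.094 W.
I_p = P_in/V_p = 21.094/240 = 0.0879 A.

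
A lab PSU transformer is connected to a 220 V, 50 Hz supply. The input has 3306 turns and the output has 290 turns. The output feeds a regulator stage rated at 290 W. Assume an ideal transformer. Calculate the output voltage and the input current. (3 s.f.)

V_out = V_in × N_out/N_in = 220 × 290/3306 = 19.298 V.
I_out = P/V_out = 290/19.298 = 15.027 A.
I_in = I_out × N_out/N_in = 15.027 × 290/3306 = 1.32 A.

V_out ≈ 19.3 V, I_in ≈ 1.32 A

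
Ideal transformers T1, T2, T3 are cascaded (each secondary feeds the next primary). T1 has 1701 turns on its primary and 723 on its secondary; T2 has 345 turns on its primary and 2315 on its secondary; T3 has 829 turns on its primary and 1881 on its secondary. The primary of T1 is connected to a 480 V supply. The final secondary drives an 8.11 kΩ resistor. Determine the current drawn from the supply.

After T1: V = 480.00 × 723/1701 = 204.02 V.
After T2: V = 204.02 × 2315/345 = 1369.0 V.
After T3: V = 1369.0 × 1881/829 = 3106.3 V.
I_load = 3106.3/8110 = 0.38302 A, so P_out = 3106.3 × 0.38302 = 1189.8 W.
All ideal ⇒ P_in = P_out, so I_supply = 1189.8/480 = 2.48 A.

I_supply ≈ 2.48 A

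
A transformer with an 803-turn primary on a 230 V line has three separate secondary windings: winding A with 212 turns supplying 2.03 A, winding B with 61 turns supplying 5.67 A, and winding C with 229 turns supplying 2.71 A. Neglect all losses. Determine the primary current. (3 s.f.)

V_A = 230 × 212/803 = 60.722 V; V_B = 230 × 61/803 = 17.472 V; V_C = 230 × 229/803 = 65.592 V.
P_out = V_A I_A + V_B I_B + V_C I_C = 60.722×2.03 + 17.472×5.67 + 65.592×2.71 = 123.27 + 99.066 + 177.75 = 400.09 W.
Ideal ⇒ P_in = P_out, so I_p = P_out/V_p = 400.09/230 = 1.74 A.

I_p ≈ 1.74 A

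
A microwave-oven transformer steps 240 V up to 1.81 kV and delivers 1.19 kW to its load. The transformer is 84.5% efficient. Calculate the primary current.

I_p ≈ 5.87 A

P_in = P_out/η = 1190/0.845 = 1408.3 W.
I_p = P_in/V_p = 1408.3/240 = 5.87 A.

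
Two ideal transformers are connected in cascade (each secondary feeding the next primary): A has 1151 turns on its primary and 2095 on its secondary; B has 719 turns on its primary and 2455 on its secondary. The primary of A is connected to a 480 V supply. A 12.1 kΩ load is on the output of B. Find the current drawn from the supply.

Secondary of A: V = 480.00 × 2095/1151 = 873.68 V.
Secondary of B: V = 873.68 × 2455/719 = 2983.1 V.
I_load = 2983.1/12100 = 0.24654 A, so P_out = 2983.1 × 0.24654 = 735.46 W.
All ideal ⇒ P_in = P_out, so I_supply = 735.46/480 = 1.53 A.

I_supply ≈ 1.53 A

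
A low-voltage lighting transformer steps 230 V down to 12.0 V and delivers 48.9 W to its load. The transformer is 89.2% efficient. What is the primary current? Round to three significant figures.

P_in = P_out/η = 48.9/0.892 = 54.821 W.
I_p = P_in/V_p = 54.821/230 = 0.238 A.

I_p ≈ 0.238 A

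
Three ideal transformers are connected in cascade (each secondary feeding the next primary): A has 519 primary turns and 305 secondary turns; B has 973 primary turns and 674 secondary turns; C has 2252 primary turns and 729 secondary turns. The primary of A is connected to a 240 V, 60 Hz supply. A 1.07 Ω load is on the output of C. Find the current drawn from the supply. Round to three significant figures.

I_supply ≈ 3.89 A

Secondary of A: V = 240.00 × 305/519 = 141.04 V.
Secondary of B: V = 141.04 × 674/973 = 97.699 V.
Secondary of C: V = 97.699 × 729/2252 = 31.626 V.
I_load = 31.626/1.07 = 29.557 A, so P_out = 31.626 × 29.557 = 934.79 W.
All ideal ⇒ P_in = P_out, so I_supply = 934.79/240 = 3.89 A.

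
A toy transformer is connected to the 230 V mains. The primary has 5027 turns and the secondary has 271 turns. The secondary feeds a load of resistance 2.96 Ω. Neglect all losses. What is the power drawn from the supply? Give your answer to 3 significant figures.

P ≈ 51.9 W

V_s = V_p × N_s/N_p = 230 × 271/5027 = 12.399 V.
I_s = V_s/R = 12.399/2.96 = 4.1889 A.
I_p = I_s × N_s/N_p = 4.1889 × 271/5027 = 0.22582 A.
P = V_p I_p = 230 × 0.22582 = 51.9 W.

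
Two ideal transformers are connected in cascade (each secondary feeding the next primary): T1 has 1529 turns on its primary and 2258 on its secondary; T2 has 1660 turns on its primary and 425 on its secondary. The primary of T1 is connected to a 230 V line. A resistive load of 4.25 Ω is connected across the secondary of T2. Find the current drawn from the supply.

Secondary of T1: V = 230.00 × 2258/1529 = 339.66 V.
Secondary of T2: V = 339.66 × 425/1660 = 86.961 V.
I_load = 86.961/4.25 = 20.461 A, so P_out = 86.961 × 20.461 = 1779.3 W.
All ideal ⇒ P_in = P_out, so I_supply = 1779.3/230 = 7.74 A.

I_supply ≈ 7.74 A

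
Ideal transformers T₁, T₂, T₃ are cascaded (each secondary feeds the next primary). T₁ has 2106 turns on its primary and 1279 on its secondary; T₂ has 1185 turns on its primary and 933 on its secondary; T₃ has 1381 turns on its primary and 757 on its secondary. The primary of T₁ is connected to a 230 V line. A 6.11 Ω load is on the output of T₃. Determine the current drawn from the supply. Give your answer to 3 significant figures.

I_supply ≈ 2.59 A

Secondary of T₁: V = 230.00 × 1279/2106 = 139.68 V.
Secondary of T₂: V = 139.68 × 933/1185 = 109.98 V.
Secondary of T₃: V = 109.98 × 757/1381 = 60.284 V.
I_load = 60.284/6.11 = 9.8665 A, so P_out = 60.284 × 9.8665 = 594.80 W.
All ideal ⇒ P_in = P_out, so I_supply = 594.80/230 = 2.59 A.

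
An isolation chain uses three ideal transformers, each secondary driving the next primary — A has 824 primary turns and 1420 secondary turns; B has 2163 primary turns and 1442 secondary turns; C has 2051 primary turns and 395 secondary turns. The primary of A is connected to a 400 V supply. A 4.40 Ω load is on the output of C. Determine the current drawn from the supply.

I_supply ≈ 4.45 A

Secondary of A: V = 400.00 × 1420/824 = 689.32 V.
Secondary of B: V = 689.32 × 1442/2163 = 459.55 V.
Secondary of C: V = 459.55 × 395/2051 = 88.504 V.
I_load = 88.504/4.40 = 20.114 A, so P_out = 88.504 × 20.114 = 1780.2 W.
All ideal ⇒ P_in = P_out, so I_supply = 1780.2/400 = 4.45 A.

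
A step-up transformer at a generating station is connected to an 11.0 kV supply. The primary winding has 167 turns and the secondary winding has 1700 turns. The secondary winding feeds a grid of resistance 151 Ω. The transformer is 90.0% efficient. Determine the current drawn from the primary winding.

I_p ≈ 8390 A

V_s = 11000 × 1700/167 = 111980 V.
I_s = V_s/R = 111980/151 = 741.56 A.
P_out = V_s I_s = 111980 × 741.56 = 8.3037×10^7 W.
P_in = P_out/η = 8.3037×10^7/0.900 = 9.2264×10^7 W.
I_p = P_in/V_p = 9.2264×10^7/11000 = 8390 A.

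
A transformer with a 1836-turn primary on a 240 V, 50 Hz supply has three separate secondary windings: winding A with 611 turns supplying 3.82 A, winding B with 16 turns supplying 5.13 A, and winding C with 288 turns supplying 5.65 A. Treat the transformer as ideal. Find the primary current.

I_p ≈ 2.20 A

V_A = 240 × 611/1836 = 79.869 V; V_B = 240 × 16/1836 = 2.0915 V; V_C = 240 × 288/1836 = 37.647 V.
P_out = V_A I_A + V_B I_B + V_C I_C = 79.869×3.82 + 2.0915×5.13 + 37.647×5.65 = 305.10 + 10.729 + 212.71 = 528.54 W.
Ideal ⇒ P_in = P_out, so I_p = P_out/V_p = 528.54/240 = 2.20 A.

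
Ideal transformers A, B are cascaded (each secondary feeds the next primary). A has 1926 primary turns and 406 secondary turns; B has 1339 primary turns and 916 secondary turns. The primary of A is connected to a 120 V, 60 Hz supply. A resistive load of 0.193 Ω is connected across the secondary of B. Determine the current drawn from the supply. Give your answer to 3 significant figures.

After A: V = 120.00 × 406/1926 = 25.296 V.
After B: V = 25.296 × 916/1339 = 17.305 V.
I_load = 17.305/0.193 = 89.662 A, so P_out = 17.305 × 89.662 = 1551.6 W.
All ideal ⇒ P_in = P_out, so I_supply = 1551.6/120 = 12.9 A.

I_supply ≈ 12.9 A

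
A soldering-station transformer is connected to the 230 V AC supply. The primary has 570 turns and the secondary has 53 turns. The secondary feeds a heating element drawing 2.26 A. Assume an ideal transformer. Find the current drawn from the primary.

For an ideal transformer I_p N_p = I_s N_s, so I_p = 2.26 × 53/570 = 0.210 A.

I_p ≈ 0.210 A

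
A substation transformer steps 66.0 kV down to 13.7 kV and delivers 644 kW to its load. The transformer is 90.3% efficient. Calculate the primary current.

P_in = P_out/η = 644000/0.903 = 713180 W.
I_p = P_in/V_p = 713180/66000 = 10.8 A.

I_p ≈ 10.8 A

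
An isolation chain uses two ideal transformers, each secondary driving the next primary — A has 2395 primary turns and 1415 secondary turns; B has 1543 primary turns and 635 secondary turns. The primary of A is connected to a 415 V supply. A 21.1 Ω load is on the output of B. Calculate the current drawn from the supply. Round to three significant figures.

I_supply ≈ 1.16 A

After A: V = 415.00 × 1415/2395 = 245.19 V.
After B: V = 245.19 × 635/1543 = 100.90 V.
I_load = 100.90/21.1 = 4.7822 A, so P_out = 100.90 × 4.7822 = 482.54 W.
All ideal ⇒ P_in = P_out, so I_supply = 482.54/415 = 1.16 A.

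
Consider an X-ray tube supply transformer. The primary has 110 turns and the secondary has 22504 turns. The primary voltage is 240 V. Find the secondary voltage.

V_s ≈ 49100 V

V_s/V_p = N_s/N_p, so V_s = 240 × 22504/110 = 49100 V.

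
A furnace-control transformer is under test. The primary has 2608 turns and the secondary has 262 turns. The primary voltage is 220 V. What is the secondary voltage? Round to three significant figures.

V_s ≈ 22.1 V

V_s/V_p = N_s/N_p, so V_s = 220 × 262/2608 = 22.1 V.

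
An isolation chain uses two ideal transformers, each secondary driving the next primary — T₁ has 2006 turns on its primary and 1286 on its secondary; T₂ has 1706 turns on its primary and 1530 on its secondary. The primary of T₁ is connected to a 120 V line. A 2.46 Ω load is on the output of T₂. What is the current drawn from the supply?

I_supply ≈ 16.1 A

After T₁: V = 120.00 × 1286/2006 = 76.929 V.
After T₂: V = 76.929 × 1530/1706 = 68.993 V.
I_load = 68.993/2.46 = 28.046 A, so P_out = 68.993 × 28.046 = 1935.0 W.
All ideal ⇒ P_in = P_out, so I_supply = 1935.0/120 = 16.1 A.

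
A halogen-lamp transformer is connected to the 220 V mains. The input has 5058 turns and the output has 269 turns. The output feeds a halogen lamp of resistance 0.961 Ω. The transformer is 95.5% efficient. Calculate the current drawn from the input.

V_out = 220 × 269/5058 = 11.700 V.
I_out = V_out/R = 11.700/0.961 = 12.175 A.
P_out = V_out I_out = 11.700 × 12.175 = 142.45 W.
P_in = P_out/η = 142.45/0.955 = 149.16 W.
I_in = P_in/V_in = 149.16/220 = 0.678 A.

I_in ≈ 0.678 A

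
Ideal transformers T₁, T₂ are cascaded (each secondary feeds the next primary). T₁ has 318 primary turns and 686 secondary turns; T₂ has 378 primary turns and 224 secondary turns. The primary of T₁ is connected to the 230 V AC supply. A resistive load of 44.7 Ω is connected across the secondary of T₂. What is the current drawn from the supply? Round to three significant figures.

I_supply ≈ 8.41 A

After T₁: V = 230.00 × 686/318 = 496.16 V.
After T₂: V = 496.16 × 224/378 = 294.02 V.
I_load = 294.02/44.7 = 6.5777 A, so P_out = 294.02 × 6.5777 = 1934.0 W.
All ideal ⇒ P_in = P_out, so I_supply = 1934.0/230 = 8.41 A.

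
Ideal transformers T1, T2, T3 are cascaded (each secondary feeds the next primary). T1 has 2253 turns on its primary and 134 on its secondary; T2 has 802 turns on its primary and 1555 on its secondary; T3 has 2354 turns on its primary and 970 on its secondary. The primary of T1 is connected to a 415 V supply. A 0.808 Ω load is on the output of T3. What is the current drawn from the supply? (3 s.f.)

I_supply ≈ 1.16 A

Secondary of T1: V = 415.00 × 134/2253 = 24.683 V.
Secondary of T2: V = 24.683 × 1555/802 = 47.857 V.
Secondary of T3: V = 47.857 × 970/2354 = 19.720 V.
I_load = 19.720/0.808 = 24.406 A, so P_out = 19.720 × 24.406 = 481.30 W.
All ideal ⇒ P_in = P_out, so I_supply = 481.30/415 = 1.16 A.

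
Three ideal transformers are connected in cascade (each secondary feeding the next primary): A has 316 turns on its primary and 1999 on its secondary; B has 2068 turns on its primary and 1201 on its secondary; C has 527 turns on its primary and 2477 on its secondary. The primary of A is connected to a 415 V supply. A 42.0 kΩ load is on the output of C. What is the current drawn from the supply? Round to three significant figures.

After A: V = 415.00 × 1999/316 = 2625.3 V.
After B: V = 2625.3 × 1201/2068 = 1524.6 V.
After C: V = 1524.6 × 2477/527 = 7166.1 V.
I_load = 7166.1/42000 = 0.17062 A, so P_out = 7166.1 × 0.17062 = 1222.7 W.
All ideal ⇒ P_in = P_out, so I_supply = 1222.7/415 = 2.95 A.

I_supply ≈ 2.95 A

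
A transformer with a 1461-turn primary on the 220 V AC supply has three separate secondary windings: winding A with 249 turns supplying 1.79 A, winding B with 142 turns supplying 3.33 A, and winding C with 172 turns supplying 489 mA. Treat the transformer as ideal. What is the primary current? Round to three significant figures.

I_p ≈ 0.686 A

V_A = 220 × 249/1461 = 37.495 V; V_B = 220 × 142/1461 = 21.383 V; V_C = 220 × 172/1461 = 25.900 V.
P_out = V_A I_A + V_B I_B + V_C I_C = 37.495×1.79 + 21.383×3.33 + 25.900×0.489 = 67.116 + 71.204 + 12.665 = 150.99 W.
Ideal ⇒ P_in = P_out, so I_p = P_out/V_p = 150.99/220 = 0.686 A.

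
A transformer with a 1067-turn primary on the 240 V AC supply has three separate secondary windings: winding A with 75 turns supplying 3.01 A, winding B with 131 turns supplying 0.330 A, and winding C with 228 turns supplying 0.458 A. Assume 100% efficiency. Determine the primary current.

V_A = 240 × 75/1067 = 16.870 V; V_B = 240 × 131/1067 = 29.466 V; V_C = 240 × 228/1067 = 51.284 V.
P_out = V_A I_A + V_B I_B + V_C I_C = 16.870×3.01 + 29.466×0.330 + 51.284×0.458 = 50.778 + 9.7237 + 23.488 = 83.990 W.
Ideal ⇒ P_in = P_out, so I_p = P_out/V_p = 83.990/240 = 0.350 A.

I_p ≈ 0.350 A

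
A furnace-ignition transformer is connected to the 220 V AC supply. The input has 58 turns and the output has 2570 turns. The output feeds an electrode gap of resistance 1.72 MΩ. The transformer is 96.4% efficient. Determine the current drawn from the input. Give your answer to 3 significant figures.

I_in ≈ 0.261 A

V_out = 220 × 2570/58 = 9748.3 V.
I_out = V_out/R = 9748.3/(1.72×10^6) = 0.0056676 A.
P_out = V_out I_out = 9748.3 × 0.0056676 = 55.249 W.
P_in = P_out/η = 55.249/0.964 = 57.313 W.
I_in = P_in/V_in = 57.313/220 = 0.261 A.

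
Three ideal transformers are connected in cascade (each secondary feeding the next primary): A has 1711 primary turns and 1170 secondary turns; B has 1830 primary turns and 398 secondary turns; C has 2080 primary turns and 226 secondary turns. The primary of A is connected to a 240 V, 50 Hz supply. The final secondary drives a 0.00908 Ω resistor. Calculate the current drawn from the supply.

I_supply ≈ 6.90 A

After A: V = 240.00 × 1170/1711 = 164.11 V.
After B: V = 164.11 × 398/1830 = 35.693 V.
After C: V = 35.693 × 226/2080 = 3.8781 V.
I_load = 3.8781/0.00908 = 427.11 A, so P_out = 3.8781 × 427.11 = 1656.4 W.
All ideal ⇒ P_in = P_out, so I_supply = 1656.4/240 = 6.90 A.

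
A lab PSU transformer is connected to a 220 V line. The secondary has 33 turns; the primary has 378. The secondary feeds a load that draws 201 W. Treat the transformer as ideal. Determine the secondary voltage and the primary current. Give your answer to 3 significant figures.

V_s = V_p × N_s/N_p = 220 × 33/378 = 19.206 V.
I_s = P/V_s = 201/19.206 = 10.465 A.
I_p = I_s × N_s/N_p = 10.465 × 33/378 = 0.914 A.

V_s ≈ 19.2 V, I_p ≈ 0.914 A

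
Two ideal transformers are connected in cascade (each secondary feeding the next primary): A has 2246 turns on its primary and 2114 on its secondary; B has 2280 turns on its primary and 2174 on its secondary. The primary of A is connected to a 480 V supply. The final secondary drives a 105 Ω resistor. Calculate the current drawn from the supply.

Secondary of A: V = 480.00 × 2114/2246 = 451.79 V.
Secondary of B: V = 451.79 × 2174/2280 = 430.79 V.
I_load = 430.79/105 = 4.1027 A, so P_out = 430.79 × 4.1027 = 1767.4 W.
All ideal ⇒ P_in = P_out, so I_supply = 1767.4/480 = 3.68 A.

I_supply ≈ 3.68 A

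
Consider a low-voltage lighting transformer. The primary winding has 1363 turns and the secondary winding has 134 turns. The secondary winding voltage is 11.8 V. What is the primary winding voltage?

V_p/V_s = N_p/N_s, so V_p = 11.8 × 1363/134 = 120 V.

V_p ≈ 120 V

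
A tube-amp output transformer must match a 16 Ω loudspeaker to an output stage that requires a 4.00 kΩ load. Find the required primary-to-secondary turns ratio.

Z_p/Z_s = (N_p/N_s)², so N_p/N_s = √(4000/16) = √250 = 15.8.

N_p/N_s ≈ 15.8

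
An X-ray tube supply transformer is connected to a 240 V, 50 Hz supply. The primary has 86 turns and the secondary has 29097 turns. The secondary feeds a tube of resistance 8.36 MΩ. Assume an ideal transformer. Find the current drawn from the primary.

I_p ≈ 3.29 A

V_s = V_p × N_s/N_p = 240 × 29097/86 = 81201 V.
I_s = V_s/R = 81201/(8.36×10^6) = 0.0097130 A.
For an ideal transformer I_p N_p = I_s N_s, so I_p = 0.0097130 × 29097/86 = 3.29 A.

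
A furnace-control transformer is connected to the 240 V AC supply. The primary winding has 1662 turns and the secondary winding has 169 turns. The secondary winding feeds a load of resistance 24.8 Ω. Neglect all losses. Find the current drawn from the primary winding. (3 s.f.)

I_p ≈ 0.100 A

V_s = V_p × N_s/N_p = 240 × 169/1662 = 24.404 V.
I_s = V_s/R = 24.404/24.8 = 0.98405 A.
For an ideal transformer I_p N_p = I_s N_s, so I_p = 0.98405 × 169/1662 = 0.100 A.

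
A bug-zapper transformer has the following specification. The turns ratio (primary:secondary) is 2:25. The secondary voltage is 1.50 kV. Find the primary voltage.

V_p/V_s = N_p/N_s, so V_p = 1500 × 2/25 = 120 V.

V_p ≈ 120 V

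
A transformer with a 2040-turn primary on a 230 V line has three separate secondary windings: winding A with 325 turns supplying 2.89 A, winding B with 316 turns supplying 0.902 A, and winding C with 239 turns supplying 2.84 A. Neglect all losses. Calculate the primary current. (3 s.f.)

I_p ≈ 0.933 A

V_A = 230 × 325/2040 = 36.642 V; V_B = 230 × 316/2040 = 35.627 V; V_C = 230 × 239/2040 = 26.946 V.
P_out = V_A I_A + V_B I_B + V_C I_C = 36.642×2.89 + 35.627×0.902 + 26.946×2.84 = 105.90 + 32.136 + 76.527 = 214.56 W.
Ideal ⇒ P_in = P_out, so I_p = P_out/V_p = 214.56/230 = 0.933 A.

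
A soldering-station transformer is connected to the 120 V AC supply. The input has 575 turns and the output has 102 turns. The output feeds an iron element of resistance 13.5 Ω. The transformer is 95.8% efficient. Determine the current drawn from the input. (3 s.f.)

V_out = 120 × 102/575 = 21.287 V.
I_out = V_out/R = 21.287/13.5 = 1.5768 A.
P_out = V_out I_out = 21.287 × 1.5768 = 33.566 W.
P_in = P_out/η = 33.566/0.958 = 35.037 W.
I_in = P_in/V_in = 35.037/120 = 0.292 A.

I_in ≈ 0.292 A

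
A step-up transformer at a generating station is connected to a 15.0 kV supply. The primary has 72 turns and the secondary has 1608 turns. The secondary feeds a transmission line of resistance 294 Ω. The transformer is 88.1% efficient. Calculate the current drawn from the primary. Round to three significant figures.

V_s = 15000 × 1608/72 = 335000 V.
I_s = V_s/R = 335000/294 = 1139.5 A.
P_out = V_s I_s = 335000 × 1139.5 = 3.8172×10^8 W.
P_in = P_out/η = 3.8172×10^8/0.881 = 4.3328×10^8 W.
I_p = P_in/V_p = 4.3328×10^8/15000 = 28900 A.

I_p ≈ 28900 A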